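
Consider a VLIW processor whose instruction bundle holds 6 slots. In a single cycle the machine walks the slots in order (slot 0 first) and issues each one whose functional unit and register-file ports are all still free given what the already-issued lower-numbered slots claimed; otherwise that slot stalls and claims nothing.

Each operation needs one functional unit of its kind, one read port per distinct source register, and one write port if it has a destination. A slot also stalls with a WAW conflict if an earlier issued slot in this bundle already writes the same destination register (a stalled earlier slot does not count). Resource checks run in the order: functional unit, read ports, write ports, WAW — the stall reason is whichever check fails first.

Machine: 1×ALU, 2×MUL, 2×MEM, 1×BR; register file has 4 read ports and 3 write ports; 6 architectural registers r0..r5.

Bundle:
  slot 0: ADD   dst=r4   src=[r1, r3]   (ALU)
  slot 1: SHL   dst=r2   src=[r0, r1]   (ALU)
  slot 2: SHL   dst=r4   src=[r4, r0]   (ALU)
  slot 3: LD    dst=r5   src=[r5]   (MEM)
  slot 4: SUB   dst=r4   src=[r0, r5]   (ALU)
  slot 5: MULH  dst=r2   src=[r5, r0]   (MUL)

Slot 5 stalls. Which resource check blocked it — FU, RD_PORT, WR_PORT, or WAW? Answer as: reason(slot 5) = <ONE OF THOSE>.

slot 0 (ALU): ISSUE — free A0,Mu2,Ld2,B1 rp2 wp2
slot 1 (ALU): stall FU — free A0,Mu2,Ld2,B1 rp2 wp2
slot 2 (ALU): stall FU — free A0,Mu2,Ld2,B1 rp2 wp2
slot 3 (MEM): ISSUE — free A0,Mu2,Ld1,B1 rp1 wp1
slot 4 (ALU): stall FU — free A0,Mu2,Ld1,B1 rp1 wp1
slot 5 (MUL): stall RD_PORT — free A0,Mu2,Ld1,B1 rp1 wp1

reason(slot 5) = RD_PORT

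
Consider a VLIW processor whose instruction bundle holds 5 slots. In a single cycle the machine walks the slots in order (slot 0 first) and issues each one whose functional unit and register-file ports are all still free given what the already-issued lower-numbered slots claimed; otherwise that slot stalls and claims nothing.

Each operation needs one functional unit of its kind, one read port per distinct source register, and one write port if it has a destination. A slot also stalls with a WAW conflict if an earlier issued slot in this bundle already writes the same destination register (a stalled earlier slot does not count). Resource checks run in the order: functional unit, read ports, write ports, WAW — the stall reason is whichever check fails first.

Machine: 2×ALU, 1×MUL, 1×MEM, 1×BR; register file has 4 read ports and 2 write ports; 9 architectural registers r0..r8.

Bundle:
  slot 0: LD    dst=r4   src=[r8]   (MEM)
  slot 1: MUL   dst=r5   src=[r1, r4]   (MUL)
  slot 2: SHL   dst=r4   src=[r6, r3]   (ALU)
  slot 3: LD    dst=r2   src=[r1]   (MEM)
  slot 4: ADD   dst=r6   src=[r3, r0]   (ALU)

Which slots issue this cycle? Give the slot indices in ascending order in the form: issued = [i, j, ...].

issued = [0, 1]

(0) want 1×MEM +1rd +1wr — yes → AL2|MU1|ME0|BR1|rd3|wr1
(1) want 1×MUL +2rd +1wr — yes → AL2|MU0|ME0|BR1|rd1|wr0
(2) want 1×ALU +2rd +1wr — RD_PORT → AL2|MU0|ME0|BR1|rd1|wr0
(3) want 1×MEM +1rd +1wr — FU → AL2|MU0|ME0|BR1|rd1|wr0
(4) want 1×ALU +2rd +1wr — RD_PORT → AL2|MU0|ME0|BR1|rd1|wr0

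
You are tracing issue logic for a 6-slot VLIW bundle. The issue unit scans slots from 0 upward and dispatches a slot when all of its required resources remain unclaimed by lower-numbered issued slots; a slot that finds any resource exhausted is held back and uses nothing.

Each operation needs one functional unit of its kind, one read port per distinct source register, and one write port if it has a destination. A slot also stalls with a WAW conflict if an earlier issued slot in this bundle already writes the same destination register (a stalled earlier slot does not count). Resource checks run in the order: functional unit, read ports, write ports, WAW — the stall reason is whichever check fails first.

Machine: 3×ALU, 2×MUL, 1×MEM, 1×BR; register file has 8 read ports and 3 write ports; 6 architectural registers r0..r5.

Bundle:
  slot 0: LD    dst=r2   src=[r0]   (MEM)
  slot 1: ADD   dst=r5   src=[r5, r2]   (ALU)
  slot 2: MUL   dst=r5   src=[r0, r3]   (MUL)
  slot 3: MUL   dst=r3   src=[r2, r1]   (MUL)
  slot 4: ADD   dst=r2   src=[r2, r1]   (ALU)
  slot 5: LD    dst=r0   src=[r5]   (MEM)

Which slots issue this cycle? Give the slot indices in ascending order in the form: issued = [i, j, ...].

issued = [0, 1, 3]

(0) want 1×MEM +1rd +1wr — yes → AL3|MU2|ME0|BR1|rd7|wr2
(1) want 1×ALU +2rd +1wr — yes → AL2|MU2|ME0|BR1|rd5|wr1
(2) want 1×MUL +2rd +1wr — WAW → AL2|MU2|ME0|BR1|rd5|wr1
(3) want 1×MUL +2rd +1wr — yes → AL2|MU1|ME0|BR1|rd3|wr0
(4) want 1×ALU +2rd +1wr — WR_PORT → AL2|MU1|ME0|BR1|rd3|wr0
(5) want 1×MEM +1rd +1wr — FU → AL2|MU1|ME0|BR1|rd3|wr0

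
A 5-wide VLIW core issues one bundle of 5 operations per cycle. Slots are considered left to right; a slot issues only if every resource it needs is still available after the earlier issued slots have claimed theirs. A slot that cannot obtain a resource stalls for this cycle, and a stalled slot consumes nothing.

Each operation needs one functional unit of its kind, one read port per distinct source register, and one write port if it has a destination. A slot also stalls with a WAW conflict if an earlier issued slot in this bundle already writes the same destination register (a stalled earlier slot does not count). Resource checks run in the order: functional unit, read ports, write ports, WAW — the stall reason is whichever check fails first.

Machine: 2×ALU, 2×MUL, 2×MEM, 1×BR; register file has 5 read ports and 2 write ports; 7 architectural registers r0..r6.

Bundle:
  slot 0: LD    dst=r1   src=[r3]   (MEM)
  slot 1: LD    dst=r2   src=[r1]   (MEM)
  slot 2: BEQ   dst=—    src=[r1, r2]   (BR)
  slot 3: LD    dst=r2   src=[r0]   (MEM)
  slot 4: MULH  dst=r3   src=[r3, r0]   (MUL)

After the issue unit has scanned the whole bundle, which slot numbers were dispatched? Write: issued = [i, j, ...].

issued = [0, 1, 2]

  0. MEM→r1 ⇒ go  {2A/2Mu/1Ld/1B | 4r 1w}
  1. MEM→r2 ⇒ go  {2A/2Mu/0Ld/1B | 3r 0w}
  2. BR ⇒ go  {2A/2Mu/0Ld/0B | 1r 0w}
  3. MEM→r2 ⇒ no(FU)  {2A/2Mu/0Ld/0B | 1r 0w}
  4. MUL→r3 ⇒ no(RD_PORT)  {2A/2Mu/0Ld/0B | 1r 0w}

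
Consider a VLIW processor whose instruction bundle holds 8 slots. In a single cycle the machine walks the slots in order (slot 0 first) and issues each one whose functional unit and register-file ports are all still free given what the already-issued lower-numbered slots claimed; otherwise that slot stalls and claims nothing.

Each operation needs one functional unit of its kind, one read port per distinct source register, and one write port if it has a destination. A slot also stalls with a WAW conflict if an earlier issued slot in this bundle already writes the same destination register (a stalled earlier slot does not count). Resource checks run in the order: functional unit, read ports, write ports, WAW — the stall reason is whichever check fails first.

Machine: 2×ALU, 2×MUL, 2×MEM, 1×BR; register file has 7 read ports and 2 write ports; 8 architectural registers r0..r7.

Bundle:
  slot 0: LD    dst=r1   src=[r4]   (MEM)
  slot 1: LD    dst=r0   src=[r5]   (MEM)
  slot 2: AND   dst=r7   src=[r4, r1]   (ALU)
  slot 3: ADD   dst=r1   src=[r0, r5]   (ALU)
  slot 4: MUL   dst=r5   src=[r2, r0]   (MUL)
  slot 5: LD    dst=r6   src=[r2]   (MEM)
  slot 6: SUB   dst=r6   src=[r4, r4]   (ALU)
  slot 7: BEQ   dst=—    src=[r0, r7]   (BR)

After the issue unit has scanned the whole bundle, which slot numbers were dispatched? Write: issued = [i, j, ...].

  0. MEM→r1 ⇒ go  {2A/2Mu/1Ld/1B | 6r 1w}
  1. MEM→r0 ⇒ go  {2A/2Mu/0Ld/1B | 5r 0w}
  2. ALU→r7 ⇒ no(WR_PORT)  {2A/2Mu/0Ld/1B | 5r 0w}
  3. ALU→r1 ⇒ no(WR_PORT)  {2A/2Mu/0Ld/1B | 5r 0w}
  4. MUL→r5 ⇒ no(WR_PORT)  {2A/2Mu/0Ld/1B | 5r 0w}
  5. MEM→r6 ⇒ no(FU)  {2A/2Mu/0Ld/1B | 5r 0w}
  6. ALU→r6 ⇒ no(WR_PORT)  {2A/2Mu/0Ld/1B | 5r 0w}
  7. BR ⇒ go  {2A/2Mu/0Ld/0B | 3r 0w}

issued = [0, 1, 7]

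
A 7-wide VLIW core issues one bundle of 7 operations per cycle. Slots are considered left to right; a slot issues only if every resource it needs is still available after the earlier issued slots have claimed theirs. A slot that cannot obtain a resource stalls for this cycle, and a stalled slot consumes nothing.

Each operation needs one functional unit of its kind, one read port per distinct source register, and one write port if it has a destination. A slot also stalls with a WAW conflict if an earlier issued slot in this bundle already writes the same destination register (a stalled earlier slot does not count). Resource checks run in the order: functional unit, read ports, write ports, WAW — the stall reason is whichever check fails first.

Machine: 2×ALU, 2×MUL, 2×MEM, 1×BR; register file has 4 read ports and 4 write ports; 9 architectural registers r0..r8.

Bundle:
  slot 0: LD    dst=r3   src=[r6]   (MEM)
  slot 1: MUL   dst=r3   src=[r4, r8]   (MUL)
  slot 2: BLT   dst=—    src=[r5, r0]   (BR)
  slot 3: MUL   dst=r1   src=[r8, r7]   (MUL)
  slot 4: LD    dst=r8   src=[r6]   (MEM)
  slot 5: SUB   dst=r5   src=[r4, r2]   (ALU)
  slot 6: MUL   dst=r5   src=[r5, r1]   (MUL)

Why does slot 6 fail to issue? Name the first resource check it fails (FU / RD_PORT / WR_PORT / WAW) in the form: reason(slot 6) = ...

reason(slot 6) = RD_PORT

slot 0 (MEM): ISSUE — free A2,Mu2,Ld1,B1 rp3 wp3
slot 1 (MUL): stall WAW — free A2,Mu2,Ld1,B1 rp3 wp3
slot 2 (BR): ISSUE — free A2,Mu2,Ld1,B0 rp1 wp3
slot 3 (MUL): stall RD_PORT — free A2,Mu2,Ld1,B0 rp1 wp3
slot 4 (MEM): ISSUE — free A2,Mu2,Ld0,B0 rp0 wp2
slot 5 (ALU): stall RD_PORT — free A2,Mu2,Ld0,B0 rp0 wp2
slot 6 (MUL): stall RD_PORT — free A2,Mu2,Ld0,B0 rp0 wp2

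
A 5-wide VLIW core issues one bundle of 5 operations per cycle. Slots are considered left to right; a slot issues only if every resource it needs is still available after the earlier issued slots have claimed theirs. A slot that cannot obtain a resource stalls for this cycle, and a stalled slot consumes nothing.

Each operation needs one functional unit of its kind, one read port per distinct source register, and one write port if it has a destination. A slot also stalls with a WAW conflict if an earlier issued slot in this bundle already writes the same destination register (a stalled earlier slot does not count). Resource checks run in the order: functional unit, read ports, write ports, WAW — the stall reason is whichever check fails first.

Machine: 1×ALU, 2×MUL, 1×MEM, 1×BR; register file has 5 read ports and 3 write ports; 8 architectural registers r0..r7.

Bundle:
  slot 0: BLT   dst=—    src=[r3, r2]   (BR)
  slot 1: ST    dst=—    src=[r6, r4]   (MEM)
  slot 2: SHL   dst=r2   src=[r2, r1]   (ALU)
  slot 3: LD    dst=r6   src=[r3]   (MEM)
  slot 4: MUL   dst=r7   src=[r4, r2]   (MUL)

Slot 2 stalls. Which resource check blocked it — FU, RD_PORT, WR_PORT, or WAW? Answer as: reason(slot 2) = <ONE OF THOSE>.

reason(slot 2) = RD_PORT

#0 BR src=r3,r2 dispatched  <A:1 Mu:2 Ld:1 B:0 rd:3 wr:3>
#1 MEM src=r6,r4 dispatched  <A:1 Mu:2 Ld:0 B:0 rd:1 wr:3>
#2 ALU src=r2,r1 held:RD_PORT  <A:1 Mu:2 Ld:0 B:0 rd:1 wr:3>
#3 MEM src=r3 held:FU  <A:1 Mu:2 Ld:0 B:0 rd:1 wr:3>
#4 MUL src=r4,r2 held:RD_PORT  <A:1 Mu:2 Ld:0 B:0 rd:1 wr:3>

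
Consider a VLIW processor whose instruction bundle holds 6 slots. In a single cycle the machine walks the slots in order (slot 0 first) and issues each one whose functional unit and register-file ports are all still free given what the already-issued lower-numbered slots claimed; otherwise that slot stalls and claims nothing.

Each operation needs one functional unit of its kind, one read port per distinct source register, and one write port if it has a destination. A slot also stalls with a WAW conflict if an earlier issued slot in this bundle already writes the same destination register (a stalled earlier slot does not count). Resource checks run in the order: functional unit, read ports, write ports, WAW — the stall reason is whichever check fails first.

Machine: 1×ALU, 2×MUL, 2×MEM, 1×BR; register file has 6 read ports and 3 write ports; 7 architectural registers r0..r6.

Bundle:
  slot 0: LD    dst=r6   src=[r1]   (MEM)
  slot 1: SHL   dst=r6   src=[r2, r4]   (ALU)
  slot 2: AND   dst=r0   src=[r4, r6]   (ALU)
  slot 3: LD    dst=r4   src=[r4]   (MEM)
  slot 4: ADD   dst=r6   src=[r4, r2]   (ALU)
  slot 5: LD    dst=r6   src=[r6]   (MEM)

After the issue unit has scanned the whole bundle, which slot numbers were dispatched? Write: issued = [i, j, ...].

slot 0 (MEM): ISSUE — free A1,Mu2,Ld1,B1 rp5 wp2
slot 1 (ALU): stall WAW — free A1,Mu2,Ld1,B1 rp5 wp2
slot 2 (ALU): ISSUE — free A0,Mu2,Ld1,B1 rp3 wp1
slot 3 (MEM): ISSUE — free A0,Mu2,Ld0,B1 rp2 wp0
slot 4 (ALU): stall FU — free A0,Mu2,Ld0,B1 rp2 wp0
slot 5 (MEM): stall FU — free A0,Mu2,Ld0,B1 rp2 wp0

issued = [0, 2, 3]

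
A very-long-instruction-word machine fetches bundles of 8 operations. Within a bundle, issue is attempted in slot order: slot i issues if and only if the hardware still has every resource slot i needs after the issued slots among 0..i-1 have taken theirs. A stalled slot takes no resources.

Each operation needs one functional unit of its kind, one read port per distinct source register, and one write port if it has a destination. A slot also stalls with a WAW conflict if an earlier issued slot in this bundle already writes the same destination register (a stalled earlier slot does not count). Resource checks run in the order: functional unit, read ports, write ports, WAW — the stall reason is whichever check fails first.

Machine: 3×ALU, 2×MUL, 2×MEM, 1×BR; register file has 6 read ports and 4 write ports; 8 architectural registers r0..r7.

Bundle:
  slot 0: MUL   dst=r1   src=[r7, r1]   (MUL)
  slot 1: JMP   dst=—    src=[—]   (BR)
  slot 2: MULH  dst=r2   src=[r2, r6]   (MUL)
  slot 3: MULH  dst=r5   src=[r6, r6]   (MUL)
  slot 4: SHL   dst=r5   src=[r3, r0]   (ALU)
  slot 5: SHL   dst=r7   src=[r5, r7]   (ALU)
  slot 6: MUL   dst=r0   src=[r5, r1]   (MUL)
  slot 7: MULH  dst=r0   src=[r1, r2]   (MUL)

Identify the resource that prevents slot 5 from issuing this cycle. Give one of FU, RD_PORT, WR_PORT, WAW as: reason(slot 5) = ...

reason(slot 5) = RD_PORT

  0. MUL→r1 ⇒ go  {3A/1Mu/2Ld/1B | 4r 3w}
  1. BR ⇒ go  {3A/1Mu/2Ld/0B | 4r 3w}
  2. MUL→r2 ⇒ go  {3A/0Mu/2Ld/0B | 2r 2w}
  3. MUL→r5 ⇒ no(FU)  {3A/0Mu/2Ld/0B | 2r 2w}
  4. ALU→r5 ⇒ go  {2A/0Mu/2Ld/0B | 0r 1w}
  5. ALU→r7 ⇒ no(RD_PORT)  {2A/0Mu/2Ld/0B | 0r 1w}
  6. MUL→r0 ⇒ no(FU)  {2A/0Mu/2Ld/0B | 0r 1w}
  7. MUL→r0 ⇒ no(FU)  {2A/0Mu/2Ld/0B | 0r 1w}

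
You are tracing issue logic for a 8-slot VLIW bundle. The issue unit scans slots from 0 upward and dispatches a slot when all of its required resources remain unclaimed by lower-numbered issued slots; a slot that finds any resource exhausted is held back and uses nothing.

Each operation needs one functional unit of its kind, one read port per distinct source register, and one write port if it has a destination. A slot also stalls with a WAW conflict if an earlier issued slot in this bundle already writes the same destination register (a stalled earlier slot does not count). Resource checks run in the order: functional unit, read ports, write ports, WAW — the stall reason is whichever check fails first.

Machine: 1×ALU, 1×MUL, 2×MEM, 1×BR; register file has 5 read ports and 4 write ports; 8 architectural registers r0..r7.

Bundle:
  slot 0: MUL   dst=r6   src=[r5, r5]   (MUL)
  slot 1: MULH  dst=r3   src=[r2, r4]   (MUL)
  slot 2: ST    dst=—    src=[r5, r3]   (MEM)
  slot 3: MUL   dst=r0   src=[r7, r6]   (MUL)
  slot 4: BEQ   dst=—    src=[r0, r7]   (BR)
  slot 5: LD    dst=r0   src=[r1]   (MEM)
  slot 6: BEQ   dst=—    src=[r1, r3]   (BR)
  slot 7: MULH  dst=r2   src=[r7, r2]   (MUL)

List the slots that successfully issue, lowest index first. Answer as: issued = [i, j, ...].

issued = [0, 2, 4]

  0. MUL→r6 ⇒ go  {1A/0Mu/2Ld/1B | 4r 3w}
  1. MUL→r3 ⇒ no(FU)  {1A/0Mu/2Ld/1B | 4r 3w}
  2. MEM ⇒ go  {1A/0Mu/1Ld/1B | 2r 3w}
  3. MUL→r0 ⇒ no(FU)  {1A/0Mu/1Ld/1B | 2r 3w}
  4. BR ⇒ go  {1A/0Mu/1Ld/0B | 0r 3w}
  5. MEM→r0 ⇒ no(RD_PORT)  {1A/0Mu/1Ld/0B | 0r 3w}
  6. BR ⇒ no(FU)  {1A/0Mu/1Ld/0B | 0r 3w}
  7. MUL→r2 ⇒ no(FU)  {1A/0Mu/1Ld/0B | 0r 3w}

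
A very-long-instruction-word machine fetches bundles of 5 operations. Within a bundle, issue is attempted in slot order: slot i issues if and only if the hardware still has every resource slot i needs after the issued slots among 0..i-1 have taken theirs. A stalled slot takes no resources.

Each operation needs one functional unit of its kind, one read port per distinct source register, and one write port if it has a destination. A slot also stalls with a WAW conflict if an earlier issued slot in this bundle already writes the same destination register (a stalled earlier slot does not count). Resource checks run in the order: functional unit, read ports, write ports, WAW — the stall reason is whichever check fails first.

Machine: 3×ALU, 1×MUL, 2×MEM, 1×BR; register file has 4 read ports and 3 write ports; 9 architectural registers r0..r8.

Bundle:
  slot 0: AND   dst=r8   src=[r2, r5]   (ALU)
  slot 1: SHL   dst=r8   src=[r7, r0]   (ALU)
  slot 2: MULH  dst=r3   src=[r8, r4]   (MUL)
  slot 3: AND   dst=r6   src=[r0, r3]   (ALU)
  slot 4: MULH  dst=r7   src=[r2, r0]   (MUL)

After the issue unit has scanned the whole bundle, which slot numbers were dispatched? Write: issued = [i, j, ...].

slot 0 (ALU): ISSUE — free A2,Mu1,Ld2,B1 rp2 wp2
slot 1 (ALU): stall WAW — free A2,Mu1,Ld2,B1 rp2 wp2
slot 2 (MUL): ISSUE — free A2,Mu0,Ld2,B1 rp0 wp1
slot 3 (ALU): stall RD_PORT — free A2,Mu0,Ld2,B1 rp0 wp1
slot 4 (MUL): stall FU — free A2,Mu0,Ld2,B1 rp0 wp1

issued = [0, 2]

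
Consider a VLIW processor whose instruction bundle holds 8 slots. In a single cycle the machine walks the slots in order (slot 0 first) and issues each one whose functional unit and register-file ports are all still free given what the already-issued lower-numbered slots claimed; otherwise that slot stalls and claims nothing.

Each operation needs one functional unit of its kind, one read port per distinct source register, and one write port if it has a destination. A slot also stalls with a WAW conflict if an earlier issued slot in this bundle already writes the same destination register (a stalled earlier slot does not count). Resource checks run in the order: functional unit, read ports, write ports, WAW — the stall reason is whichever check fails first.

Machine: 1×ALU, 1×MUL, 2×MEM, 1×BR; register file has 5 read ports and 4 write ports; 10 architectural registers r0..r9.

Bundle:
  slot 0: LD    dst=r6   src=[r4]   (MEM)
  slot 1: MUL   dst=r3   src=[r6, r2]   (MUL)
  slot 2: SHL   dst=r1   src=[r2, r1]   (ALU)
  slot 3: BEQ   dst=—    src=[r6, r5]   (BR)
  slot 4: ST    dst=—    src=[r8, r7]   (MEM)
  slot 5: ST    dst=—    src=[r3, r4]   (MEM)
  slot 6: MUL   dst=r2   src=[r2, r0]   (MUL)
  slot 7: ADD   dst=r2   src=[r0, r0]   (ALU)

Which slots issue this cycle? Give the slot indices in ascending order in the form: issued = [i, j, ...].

[0] MEM needs rd=1 wr=1: ok; after: ALU=1 MUL=1 MEM=1 BR=1, R=4, W=3
[1] MUL needs rd=2 wr=1: ok; after: ALU=1 MUL=0 MEM=1 BR=1, R=2, W=2
[2] ALU needs rd=2 wr=1: ok; after: ALU=0 MUL=0 MEM=1 BR=1, R=0, W=1
[3] BR needs rd=2 wr=0: RD_PORT; after: ALU=0 MUL=0 MEM=1 BR=1, R=0, W=1
[4] MEM needs rd=2 wr=0: RD_PORT; after: ALU=0 MUL=0 MEM=1 BR=1, R=0, W=1
[5] MEM needs rd=2 wr=0: RD_PORT; after: ALU=0 MUL=0 MEM=1 BR=1, R=0, W=1
[6] MUL needs rd=2 wr=1: FU; after: ALU=0 MUL=0 MEM=1 BR=1, R=0, W=1
[7] ALU needs rd=1 wr=1: FU; after: ALU=0 MUL=0 MEM=1 BR=1, R=0, W=1

issued = [0, 1, 2]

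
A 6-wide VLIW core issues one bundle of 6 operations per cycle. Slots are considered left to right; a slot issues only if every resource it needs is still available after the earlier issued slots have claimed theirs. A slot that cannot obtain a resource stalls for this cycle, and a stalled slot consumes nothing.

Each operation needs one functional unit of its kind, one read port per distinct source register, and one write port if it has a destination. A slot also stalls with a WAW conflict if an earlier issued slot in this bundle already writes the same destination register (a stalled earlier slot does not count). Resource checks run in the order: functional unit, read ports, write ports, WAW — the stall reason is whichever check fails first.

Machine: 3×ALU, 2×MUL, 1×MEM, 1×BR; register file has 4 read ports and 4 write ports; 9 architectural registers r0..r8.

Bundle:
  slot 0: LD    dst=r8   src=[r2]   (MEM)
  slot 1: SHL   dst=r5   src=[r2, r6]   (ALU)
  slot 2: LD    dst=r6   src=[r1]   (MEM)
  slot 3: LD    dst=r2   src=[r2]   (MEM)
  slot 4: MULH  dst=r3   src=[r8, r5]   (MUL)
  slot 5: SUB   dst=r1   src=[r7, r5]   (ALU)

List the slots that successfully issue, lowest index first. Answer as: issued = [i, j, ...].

issued = [0, 1]

(0) want 1×MEM +1rd +1wr — yes → AL3|MU2|ME0|BR1|rd3|wr3
(1) want 1×ALU +2rd +1wr — yes → AL2|MU2|ME0|BR1|rd1|wr2
(2) want 1×MEM +1rd +1wr — FU → AL2|MU2|ME0|BR1|rd1|wr2
(3) want 1×MEM +1rd +1wr — FU → AL2|MU2|ME0|BR1|rd1|wr2
(4) want 1×MUL +2rd +1wr — RD_PORT → AL2|MU2|ME0|BR1|rd1|wr2
(5) want 1×ALU +2rd +1wr — RD_PORT → AL2|MU2|ME0|BR1|rd1|wr2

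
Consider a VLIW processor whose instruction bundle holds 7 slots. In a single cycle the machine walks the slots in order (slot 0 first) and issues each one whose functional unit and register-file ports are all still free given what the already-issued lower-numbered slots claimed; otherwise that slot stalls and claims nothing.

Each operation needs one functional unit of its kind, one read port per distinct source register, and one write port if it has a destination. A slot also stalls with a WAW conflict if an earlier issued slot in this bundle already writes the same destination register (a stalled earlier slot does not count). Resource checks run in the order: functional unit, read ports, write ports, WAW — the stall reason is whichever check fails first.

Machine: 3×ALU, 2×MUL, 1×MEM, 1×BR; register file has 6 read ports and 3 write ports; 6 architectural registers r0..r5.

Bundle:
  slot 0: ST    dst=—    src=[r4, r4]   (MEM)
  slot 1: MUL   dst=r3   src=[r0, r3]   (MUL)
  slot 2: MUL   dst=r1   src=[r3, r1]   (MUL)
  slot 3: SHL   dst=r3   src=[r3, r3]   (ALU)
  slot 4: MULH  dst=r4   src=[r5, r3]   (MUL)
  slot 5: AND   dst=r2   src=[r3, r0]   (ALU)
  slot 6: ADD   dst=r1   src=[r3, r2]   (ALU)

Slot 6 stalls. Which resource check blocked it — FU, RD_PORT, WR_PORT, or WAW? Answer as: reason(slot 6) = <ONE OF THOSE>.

#0 MEM src=r4,r4 dispatched  <A:3 Mu:2 Ld:0 B:1 rd:5 wr:3>
#1 MUL src=r0,r3 dispatched  <A:3 Mu:1 Ld:0 B:1 rd:3 wr:2>
#2 MUL src=r3,r1 dispatched  <A:3 Mu:0 Ld:0 B:1 rd:1 wr:1>
#3 ALU src=r3,r3 held:WAW  <A:3 Mu:0 Ld:0 B:1 rd:1 wr:1>
#4 MUL src=r5,r3 held:FU  <A:3 Mu:0 Ld:0 B:1 rd:1 wr:1>
#5 ALU src=r3,r0 held:RD_PORT  <A:3 Mu:0 Ld:0 B:1 rd:1 wr:1>
#6 ALU src=r3,r2 held:RD_PORT  <A:3 Mu:0 Ld:0 B:1 rd:1 wr:1>

reason(slot 6) = RD_PORT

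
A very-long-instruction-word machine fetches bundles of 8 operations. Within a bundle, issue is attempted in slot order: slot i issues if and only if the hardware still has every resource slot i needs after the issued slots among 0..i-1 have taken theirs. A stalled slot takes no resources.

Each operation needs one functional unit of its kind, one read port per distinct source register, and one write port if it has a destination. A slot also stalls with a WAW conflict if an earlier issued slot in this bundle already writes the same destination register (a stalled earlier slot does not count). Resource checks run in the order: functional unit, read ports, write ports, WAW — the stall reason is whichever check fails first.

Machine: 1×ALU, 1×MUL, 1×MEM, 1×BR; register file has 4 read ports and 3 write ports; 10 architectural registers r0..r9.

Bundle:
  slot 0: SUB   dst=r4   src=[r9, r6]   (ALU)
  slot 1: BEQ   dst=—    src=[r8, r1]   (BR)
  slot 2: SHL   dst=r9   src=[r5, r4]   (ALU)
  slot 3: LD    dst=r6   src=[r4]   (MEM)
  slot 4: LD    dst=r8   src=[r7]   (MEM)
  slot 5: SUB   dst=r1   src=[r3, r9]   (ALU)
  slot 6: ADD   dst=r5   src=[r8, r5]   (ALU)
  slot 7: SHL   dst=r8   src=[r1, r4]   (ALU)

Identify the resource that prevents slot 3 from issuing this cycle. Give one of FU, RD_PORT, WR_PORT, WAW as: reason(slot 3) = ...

#0 ALU src=r9,r6 dispatched  <A:0 Mu:1 Ld:1 B:1 rd:2 wr:2>
#1 BR src=r8,r1 dispatched  <A:0 Mu:1 Ld:1 B:0 rd:0 wr:2>
#2 ALU src=r5,r4 held:FU  <A:0 Mu:1 Ld:1 B:0 rd:0 wr:2>
#3 MEM src=r4 held:RD_PORT  <A:0 Mu:1 Ld:1 B:0 rd:0 wr:2>
#4 MEM src=r7 held:RD_PORT  <A:0 Mu:1 Ld:1 B:0 rd:0 wr:2>
#5 ALU src=r3,r9 held:FU  <A:0 Mu:1 Ld:1 B:0 rd:0 wr:2>
#6 ALU src=r8,r5 held:FU  <A:0 Mu:1 Ld:1 B:0 rd:0 wr:2>
#7 ALU src=r1,r4 held:FU  <A:0 Mu:1 Ld:1 B:0 rd:0 wr:2>

reason(slot 3) = RD_PORT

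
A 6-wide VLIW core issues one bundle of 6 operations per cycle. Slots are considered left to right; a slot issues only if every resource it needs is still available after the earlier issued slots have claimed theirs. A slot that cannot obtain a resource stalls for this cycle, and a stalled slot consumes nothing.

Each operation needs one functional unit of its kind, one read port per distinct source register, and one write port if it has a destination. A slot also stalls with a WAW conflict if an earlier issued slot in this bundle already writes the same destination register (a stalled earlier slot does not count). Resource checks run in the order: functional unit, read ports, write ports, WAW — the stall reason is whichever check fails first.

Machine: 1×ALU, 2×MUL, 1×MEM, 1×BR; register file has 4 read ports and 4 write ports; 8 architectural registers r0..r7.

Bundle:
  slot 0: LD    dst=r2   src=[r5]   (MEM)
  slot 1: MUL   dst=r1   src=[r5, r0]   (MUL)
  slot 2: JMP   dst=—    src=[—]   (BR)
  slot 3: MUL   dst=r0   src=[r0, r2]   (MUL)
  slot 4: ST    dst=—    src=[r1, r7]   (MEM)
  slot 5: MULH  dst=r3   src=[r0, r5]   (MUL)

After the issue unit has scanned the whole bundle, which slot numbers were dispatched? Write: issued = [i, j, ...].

#0 MEM src=r5 dispatched  <A:1 Mu:2 Ld:0 B:1 rd:3 wr:3>
#1 MUL src=r5,r0 dispatched  <A:1 Mu:1 Ld:0 B:1 rd:1 wr:2>
#2 BR src=- dispatched  <A:1 Mu:1 Ld:0 B:0 rd:1 wr:2>
#3 MUL src=r0,r2 held:RD_PORT  <A:1 Mu:1 Ld:0 B:0 rd:1 wr:2>
#4 MEM src=r1,r7 held:FU  <A:1 Mu:1 Ld:0 B:0 rd:1 wr:2>
#5 MUL src=r0,r5 held:RD_PORT  <A:1 Mu:1 Ld:0 B:0 rd:1 wr:2>

issued = [0, 1, 2]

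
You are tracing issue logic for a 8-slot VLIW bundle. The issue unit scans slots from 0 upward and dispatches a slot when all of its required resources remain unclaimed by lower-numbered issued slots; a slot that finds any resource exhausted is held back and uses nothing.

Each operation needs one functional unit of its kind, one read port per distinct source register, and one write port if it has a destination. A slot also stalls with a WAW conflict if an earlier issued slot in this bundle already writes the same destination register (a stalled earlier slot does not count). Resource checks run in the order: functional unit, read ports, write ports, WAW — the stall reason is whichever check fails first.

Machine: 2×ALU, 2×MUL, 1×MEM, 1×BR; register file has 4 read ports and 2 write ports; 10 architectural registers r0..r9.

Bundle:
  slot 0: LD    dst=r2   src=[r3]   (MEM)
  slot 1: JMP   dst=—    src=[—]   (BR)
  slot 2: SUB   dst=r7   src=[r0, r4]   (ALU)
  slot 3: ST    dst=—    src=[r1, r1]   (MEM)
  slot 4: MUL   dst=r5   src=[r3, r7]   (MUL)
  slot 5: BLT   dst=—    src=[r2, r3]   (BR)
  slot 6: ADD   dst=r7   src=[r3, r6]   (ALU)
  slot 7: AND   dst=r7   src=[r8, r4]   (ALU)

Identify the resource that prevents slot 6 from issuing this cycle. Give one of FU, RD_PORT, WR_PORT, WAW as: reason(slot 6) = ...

reason(slot 6) = RD_PORT

(0) want 1×MEM +1rd +1wr — yes → AL2|MU2|ME0|BR1|rd3|wr1
(1) want 1×BR +0rd +0wr — yes → AL2|MU2|ME0|BR0|rd3|wr1
(2) want 1×ALU +2rd +1wr — yes → AL1|MU2|ME0|BR0|rd1|wr0
(3) want 1×MEM +1rd +0wr — FU → AL1|MU2|ME0|BR0|rd1|wr0
(4) want 1×MUL +2rd +1wr — RD_PORT → AL1|MU2|ME0|BR0|rd1|wr0
(5) want 1×BR +2rd +0wr — FU → AL1|MU2|ME0|BR0|rd1|wr0
(6) want 1×ALU +2rd +1wr — RD_PORT → AL1|MU2|ME0|BR0|rd1|wr0
(7) want 1×ALU +2rd +1wr — RD_PORT → AL1|MU2|ME0|BR0|rd1|wr0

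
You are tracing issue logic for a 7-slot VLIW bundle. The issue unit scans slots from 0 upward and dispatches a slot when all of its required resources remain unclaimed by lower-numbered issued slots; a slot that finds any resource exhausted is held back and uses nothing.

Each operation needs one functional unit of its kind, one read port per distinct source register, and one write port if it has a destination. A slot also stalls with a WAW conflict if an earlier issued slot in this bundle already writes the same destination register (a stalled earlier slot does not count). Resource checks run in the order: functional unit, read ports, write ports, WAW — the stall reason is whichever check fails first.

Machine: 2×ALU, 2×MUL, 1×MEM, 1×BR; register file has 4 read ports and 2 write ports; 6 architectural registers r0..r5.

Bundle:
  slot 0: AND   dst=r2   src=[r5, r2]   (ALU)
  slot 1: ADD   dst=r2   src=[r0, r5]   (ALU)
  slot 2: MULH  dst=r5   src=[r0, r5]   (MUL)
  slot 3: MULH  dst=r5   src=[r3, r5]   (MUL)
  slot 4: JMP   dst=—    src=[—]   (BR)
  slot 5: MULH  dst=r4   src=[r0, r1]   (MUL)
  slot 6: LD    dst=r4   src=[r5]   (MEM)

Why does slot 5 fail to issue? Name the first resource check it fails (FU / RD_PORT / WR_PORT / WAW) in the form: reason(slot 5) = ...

reason(slot 5) = RD_PORT

  0. ALU→r2 ⇒ go  {1A/2Mu/1Ld/1B | 2r 1w}
  1. ALU→r2 ⇒ no(WAW)  {1A/2Mu/1Ld/1B | 2r 1w}
  2. MUL→r5 ⇒ go  {1A/1Mu/1Ld/1B | 0r 0w}
  3. MUL→r5 ⇒ no(RD_PORT)  {1A/1Mu/1Ld/1B | 0r 0w}
  4. BR ⇒ go  {1A/1Mu/1Ld/0B | 0r 0w}
  5. MUL→r4 ⇒ no(RD_PORT)  {1A/1Mu/1Ld/0B | 0r 0w}
  6. MEM→r4 ⇒ no(RD_PORT)  {1A/1Mu/1Ld/0B | 0r 0w}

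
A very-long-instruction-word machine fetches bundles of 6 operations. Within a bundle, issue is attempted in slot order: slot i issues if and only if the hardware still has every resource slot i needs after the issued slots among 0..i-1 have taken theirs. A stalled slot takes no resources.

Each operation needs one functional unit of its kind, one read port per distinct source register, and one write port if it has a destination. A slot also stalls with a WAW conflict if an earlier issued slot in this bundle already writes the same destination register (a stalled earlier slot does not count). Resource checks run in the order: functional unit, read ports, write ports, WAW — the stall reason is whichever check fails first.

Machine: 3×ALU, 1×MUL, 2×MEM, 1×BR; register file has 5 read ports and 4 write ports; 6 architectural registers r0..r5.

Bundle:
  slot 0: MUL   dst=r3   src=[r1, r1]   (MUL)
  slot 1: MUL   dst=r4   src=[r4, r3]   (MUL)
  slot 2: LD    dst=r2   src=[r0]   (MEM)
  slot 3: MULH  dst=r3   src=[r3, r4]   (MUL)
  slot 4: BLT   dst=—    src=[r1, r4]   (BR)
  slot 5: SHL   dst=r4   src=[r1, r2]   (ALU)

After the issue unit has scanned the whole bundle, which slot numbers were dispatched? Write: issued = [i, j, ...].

issued = [0, 2, 4]

(0) want 1×MUL +1rd +1wr — yes → AL3|MU0|ME2|BR1|rd4|wr3
(1) want 1×MUL +2rd +1wr — FU → AL3|MU0|ME2|BR1|rd4|wr3
(2) want 1×MEM +1rd +1wr — yes → AL3|MU0|ME1|BR1|rd3|wr2
(3) want 1×MUL +2rd +1wr — FU → AL3|MU0|ME1|BR1|rd3|wr2
(4) want 1×BR +2rd +0wr — yes → AL3|MU0|ME1|BR0|rd1|wr2
(5) want 1×ALU +2rd +1wr — RD_PORT → AL3|MU0|ME1|BR0|rd1|wr2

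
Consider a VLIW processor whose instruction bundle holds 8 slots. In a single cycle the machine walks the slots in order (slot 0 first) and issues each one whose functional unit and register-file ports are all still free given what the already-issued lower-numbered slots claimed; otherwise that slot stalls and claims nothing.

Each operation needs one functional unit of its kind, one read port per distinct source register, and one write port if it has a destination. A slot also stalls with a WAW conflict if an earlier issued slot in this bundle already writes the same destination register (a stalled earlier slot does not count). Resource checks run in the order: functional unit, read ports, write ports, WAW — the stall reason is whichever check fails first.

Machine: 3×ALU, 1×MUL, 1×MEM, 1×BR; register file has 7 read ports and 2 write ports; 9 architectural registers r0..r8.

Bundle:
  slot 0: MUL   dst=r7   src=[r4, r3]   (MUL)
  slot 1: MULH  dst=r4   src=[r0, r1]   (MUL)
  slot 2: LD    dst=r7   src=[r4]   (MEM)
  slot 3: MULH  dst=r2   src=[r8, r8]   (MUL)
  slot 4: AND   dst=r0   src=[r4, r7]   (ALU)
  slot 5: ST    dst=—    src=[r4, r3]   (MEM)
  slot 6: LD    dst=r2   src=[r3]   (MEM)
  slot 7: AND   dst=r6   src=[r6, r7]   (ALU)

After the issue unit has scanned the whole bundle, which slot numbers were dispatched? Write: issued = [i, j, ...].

issued = [0, 4, 5]

#0 MUL src=r4,r3 dispatched  <A:3 Mu:0 Ld:1 B:1 rd:5 wr:1>
#1 MUL src=r0,r1 held:FU  <A:3 Mu:0 Ld:1 B:1 rd:5 wr:1>
#2 MEM src=r4 held:WAW  <A:3 Mu:0 Ld:1 B:1 rd:5 wr:1>
#3 MUL src=r8,r8 held:FU  <A:3 Mu:0 Ld:1 B:1 rd:5 wr:1>
#4 ALU src=r4,r7 dispatched  <A:2 Mu:0 Ld:1 B:1 rd:3 wr:0>
#5 MEM src=r4,r3 dispatched  <A:2 Mu:0 Ld:0 B:1 rd:1 wr:0>
#6 MEM src=r3 held:FU  <A:2 Mu:0 Ld:0 B:1 rd:1 wr:0>
#7 ALU src=r6,r7 held:RD_PORT  <A:2 Mu:0 Ld:0 B:1 rd:1 wr:0>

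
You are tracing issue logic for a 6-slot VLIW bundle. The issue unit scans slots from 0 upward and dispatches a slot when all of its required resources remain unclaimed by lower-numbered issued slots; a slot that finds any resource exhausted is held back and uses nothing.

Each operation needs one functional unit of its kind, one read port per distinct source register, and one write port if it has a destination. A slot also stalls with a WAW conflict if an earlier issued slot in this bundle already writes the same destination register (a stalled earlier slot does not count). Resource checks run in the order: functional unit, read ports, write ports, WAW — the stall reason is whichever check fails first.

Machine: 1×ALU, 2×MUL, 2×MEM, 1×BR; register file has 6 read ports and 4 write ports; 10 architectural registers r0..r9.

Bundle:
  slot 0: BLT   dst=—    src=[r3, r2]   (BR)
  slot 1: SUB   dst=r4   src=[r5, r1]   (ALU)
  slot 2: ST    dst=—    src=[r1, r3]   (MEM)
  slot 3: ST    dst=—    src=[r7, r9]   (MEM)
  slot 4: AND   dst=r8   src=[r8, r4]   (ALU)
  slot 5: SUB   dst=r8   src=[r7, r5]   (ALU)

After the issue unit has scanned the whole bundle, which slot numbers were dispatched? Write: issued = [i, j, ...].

issued = [0, 1, 2]

slot 0 (BR): ISSUE — free A1,Mu2,Ld2,B0 rp4 wp4
slot 1 (ALU): ISSUE — free A0,Mu2,Ld2,B0 rp2 wp3
slot 2 (MEM): ISSUE — free A0,Mu2,Ld1,B0 rp0 wp3
slot 3 (MEM): stall RD_PORT — free A0,Mu2,Ld1,B0 rp0 wp3
slot 4 (ALU): stall FU — free A0,Mu2,Ld1,B0 rp0 wp3
slot 5 (ALU): stall FU — free A0,Mu2,Ld1,B0 rp0 wp3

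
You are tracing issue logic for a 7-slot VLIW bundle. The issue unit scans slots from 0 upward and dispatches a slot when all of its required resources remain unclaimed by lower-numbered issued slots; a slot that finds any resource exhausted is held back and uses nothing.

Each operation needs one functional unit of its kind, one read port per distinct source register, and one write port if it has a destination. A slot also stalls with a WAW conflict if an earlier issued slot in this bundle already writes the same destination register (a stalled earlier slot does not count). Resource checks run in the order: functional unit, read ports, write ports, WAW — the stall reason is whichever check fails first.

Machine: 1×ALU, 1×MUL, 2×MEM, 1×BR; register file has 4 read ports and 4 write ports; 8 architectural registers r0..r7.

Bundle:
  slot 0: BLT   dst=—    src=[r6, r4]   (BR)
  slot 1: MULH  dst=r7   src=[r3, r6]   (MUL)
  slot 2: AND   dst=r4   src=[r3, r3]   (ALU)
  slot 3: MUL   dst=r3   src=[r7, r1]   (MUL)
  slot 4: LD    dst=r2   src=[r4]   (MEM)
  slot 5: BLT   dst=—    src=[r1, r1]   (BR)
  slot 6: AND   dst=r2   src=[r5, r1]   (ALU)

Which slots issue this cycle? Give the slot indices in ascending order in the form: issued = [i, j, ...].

  0. BR ⇒ go  {1A/1Mu/2Ld/0B | 2r 4w}
  1. MUL→r7 ⇒ go  {1A/0Mu/2Ld/0B | 0r 3w}
  2. ALU→r4 ⇒ no(RD_PORT)  {1A/0Mu/2Ld/0B | 0r 3w}
  3. MUL→r3 ⇒ no(FU)  {1A/0Mu/2Ld/0B | 0r 3w}
  4. MEM→r2 ⇒ no(RD_PORT)  {1A/0Mu/2Ld/0B | 0r 3w}
  5. BR ⇒ no(FU)  {1A/0Mu/2Ld/0B | 0r 3w}
  6. ALU→r2 ⇒ no(RD_PORT)  {1A/0Mu/2Ld/0B | 0r 3w}

issued = [0, 1]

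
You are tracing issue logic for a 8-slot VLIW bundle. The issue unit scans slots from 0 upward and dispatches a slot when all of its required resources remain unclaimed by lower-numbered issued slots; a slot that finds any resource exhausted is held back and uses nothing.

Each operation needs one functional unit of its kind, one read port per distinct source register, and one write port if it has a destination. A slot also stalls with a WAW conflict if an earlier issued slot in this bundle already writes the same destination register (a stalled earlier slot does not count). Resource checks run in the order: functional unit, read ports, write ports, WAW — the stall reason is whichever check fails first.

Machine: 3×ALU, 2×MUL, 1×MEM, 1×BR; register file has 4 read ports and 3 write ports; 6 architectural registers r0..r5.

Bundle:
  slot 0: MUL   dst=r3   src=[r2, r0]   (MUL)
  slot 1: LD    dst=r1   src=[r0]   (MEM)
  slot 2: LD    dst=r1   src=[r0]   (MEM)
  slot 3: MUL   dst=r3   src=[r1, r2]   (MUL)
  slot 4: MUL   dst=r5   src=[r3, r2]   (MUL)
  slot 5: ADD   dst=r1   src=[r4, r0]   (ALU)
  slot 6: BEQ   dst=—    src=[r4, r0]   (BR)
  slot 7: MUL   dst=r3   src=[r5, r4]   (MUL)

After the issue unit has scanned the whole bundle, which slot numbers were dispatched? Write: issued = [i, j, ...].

(0) want 1×MUL +2rd +1wr — yes → AL3|MU1|ME1|BR1|rd2|wr2
(1) want 1×MEM +1rd +1wr — yes → AL3|MU1|ME0|BR1|rd1|wr1
(2) want 1×MEM +1rd +1wr — FU → AL3|MU1|ME0|BR1|rd1|wr1
(3) want 1×MUL +2rd +1wr — RD_PORT → AL3|MU1|ME0|BR1|rd1|wr1
(4) want 1×MUL +2rd +1wr — RD_PORT → AL3|MU1|ME0|BR1|rd1|wr1
(5) want 1×ALU +2rd +1wr — RD_PORT → AL3|MU1|ME0|BR1|rd1|wr1
(6) want 1×BR +2rd +0wr — RD_PORT → AL3|MU1|ME0|BR1|rd1|wr1
(7) want 1×MUL +2rd +1wr — RD_PORT → AL3|MU1|ME0|BR1|rd1|wr1

issued = [0, 1]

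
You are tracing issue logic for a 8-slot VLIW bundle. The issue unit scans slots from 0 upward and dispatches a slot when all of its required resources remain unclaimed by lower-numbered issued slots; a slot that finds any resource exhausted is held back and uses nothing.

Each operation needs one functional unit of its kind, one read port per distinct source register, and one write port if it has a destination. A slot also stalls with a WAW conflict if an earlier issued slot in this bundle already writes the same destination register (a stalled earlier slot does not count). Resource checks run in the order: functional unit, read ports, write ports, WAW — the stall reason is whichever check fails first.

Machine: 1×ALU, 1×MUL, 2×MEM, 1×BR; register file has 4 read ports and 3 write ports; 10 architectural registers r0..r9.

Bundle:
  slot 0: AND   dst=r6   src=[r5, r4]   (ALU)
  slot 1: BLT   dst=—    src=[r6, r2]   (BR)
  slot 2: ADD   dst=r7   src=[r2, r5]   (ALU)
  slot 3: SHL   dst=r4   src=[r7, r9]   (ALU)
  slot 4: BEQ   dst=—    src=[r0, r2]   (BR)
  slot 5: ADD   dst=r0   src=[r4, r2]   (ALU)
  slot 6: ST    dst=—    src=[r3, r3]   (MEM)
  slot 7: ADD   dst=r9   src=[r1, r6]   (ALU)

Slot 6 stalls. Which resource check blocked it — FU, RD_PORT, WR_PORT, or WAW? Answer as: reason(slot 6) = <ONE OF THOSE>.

(0) want 1×ALU +2rd +1wr — yes → AL0|MU1|ME2|BR1|rd2|wr2
(1) want 1×BR +2rd +0wr — yes → AL0|MU1|ME2|BR0|rd0|wr2
(2) want 1×ALU +2rd +1wr — FU → AL0|MU1|ME2|BR0|rd0|wr2
(3) want 1×ALU +2rd +1wr — FU → AL0|MU1|ME2|BR0|rd0|wr2
(4) want 1×BR +2rd +0wr — FU → AL0|MU1|ME2|BR0|rd0|wr2
(5) want 1×ALU +2rd +1wr — FU → AL0|MU1|ME2|BR0|rd0|wr2
(6) want 1×MEM +1rd +0wr — RD_PORT → AL0|MU1|ME2|BR0|rd0|wr2
(7) want 1×ALU +2rd +1wr — FU → AL0|MU1|ME2|BR0|rd0|wr2

reason(slot 6) = RD_PORT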